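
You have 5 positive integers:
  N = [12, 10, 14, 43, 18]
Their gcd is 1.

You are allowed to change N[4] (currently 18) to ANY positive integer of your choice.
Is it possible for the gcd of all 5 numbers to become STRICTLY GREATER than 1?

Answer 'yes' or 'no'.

Current gcd = 1
gcd of all OTHER numbers (without N[4]=18): gcd([12, 10, 14, 43]) = 1
The new gcd after any change is gcd(1, new_value).
This can be at most 1.
Since 1 = old gcd 1, the gcd can only stay the same or decrease.

Answer: no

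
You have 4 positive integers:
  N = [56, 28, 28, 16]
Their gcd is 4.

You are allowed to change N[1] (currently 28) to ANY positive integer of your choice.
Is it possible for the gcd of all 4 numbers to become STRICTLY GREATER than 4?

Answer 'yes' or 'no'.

Answer: no

Derivation:
Current gcd = 4
gcd of all OTHER numbers (without N[1]=28): gcd([56, 28, 16]) = 4
The new gcd after any change is gcd(4, new_value).
This can be at most 4.
Since 4 = old gcd 4, the gcd can only stay the same or decrease.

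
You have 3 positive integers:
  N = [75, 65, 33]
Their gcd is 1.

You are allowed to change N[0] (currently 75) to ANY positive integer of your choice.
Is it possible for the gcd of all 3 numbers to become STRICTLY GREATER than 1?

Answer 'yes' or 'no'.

Current gcd = 1
gcd of all OTHER numbers (without N[0]=75): gcd([65, 33]) = 1
The new gcd after any change is gcd(1, new_value).
This can be at most 1.
Since 1 = old gcd 1, the gcd can only stay the same or decrease.

Answer: no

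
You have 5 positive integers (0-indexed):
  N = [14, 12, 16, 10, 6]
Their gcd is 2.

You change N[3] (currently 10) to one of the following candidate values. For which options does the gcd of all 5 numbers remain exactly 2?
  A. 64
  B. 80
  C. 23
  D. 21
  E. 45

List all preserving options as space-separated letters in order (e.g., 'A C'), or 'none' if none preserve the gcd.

Old gcd = 2; gcd of others (without N[3]) = 2
New gcd for candidate v: gcd(2, v). Preserves old gcd iff gcd(2, v) = 2.
  Option A: v=64, gcd(2,64)=2 -> preserves
  Option B: v=80, gcd(2,80)=2 -> preserves
  Option C: v=23, gcd(2,23)=1 -> changes
  Option D: v=21, gcd(2,21)=1 -> changes
  Option E: v=45, gcd(2,45)=1 -> changes

Answer: A B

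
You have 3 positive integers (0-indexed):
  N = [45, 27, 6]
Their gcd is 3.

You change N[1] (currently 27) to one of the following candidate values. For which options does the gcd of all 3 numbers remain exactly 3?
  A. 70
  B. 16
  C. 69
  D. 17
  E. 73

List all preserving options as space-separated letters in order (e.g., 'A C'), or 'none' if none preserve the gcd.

Old gcd = 3; gcd of others (without N[1]) = 3
New gcd for candidate v: gcd(3, v). Preserves old gcd iff gcd(3, v) = 3.
  Option A: v=70, gcd(3,70)=1 -> changes
  Option B: v=16, gcd(3,16)=1 -> changes
  Option C: v=69, gcd(3,69)=3 -> preserves
  Option D: v=17, gcd(3,17)=1 -> changes
  Option E: v=73, gcd(3,73)=1 -> changes

Answer: C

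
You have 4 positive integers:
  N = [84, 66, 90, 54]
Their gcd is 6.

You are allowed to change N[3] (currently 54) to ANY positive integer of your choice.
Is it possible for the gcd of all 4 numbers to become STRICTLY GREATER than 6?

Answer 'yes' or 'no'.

Current gcd = 6
gcd of all OTHER numbers (without N[3]=54): gcd([84, 66, 90]) = 6
The new gcd after any change is gcd(6, new_value).
This can be at most 6.
Since 6 = old gcd 6, the gcd can only stay the same or decrease.

Answer: no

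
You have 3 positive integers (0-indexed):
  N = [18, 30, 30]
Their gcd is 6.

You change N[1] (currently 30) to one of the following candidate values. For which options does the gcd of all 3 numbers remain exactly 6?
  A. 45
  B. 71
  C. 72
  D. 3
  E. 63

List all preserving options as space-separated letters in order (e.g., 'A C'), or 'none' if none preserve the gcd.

Answer: C

Derivation:
Old gcd = 6; gcd of others (without N[1]) = 6
New gcd for candidate v: gcd(6, v). Preserves old gcd iff gcd(6, v) = 6.
  Option A: v=45, gcd(6,45)=3 -> changes
  Option B: v=71, gcd(6,71)=1 -> changes
  Option C: v=72, gcd(6,72)=6 -> preserves
  Option D: v=3, gcd(6,3)=3 -> changes
  Option E: v=63, gcd(6,63)=3 -> changes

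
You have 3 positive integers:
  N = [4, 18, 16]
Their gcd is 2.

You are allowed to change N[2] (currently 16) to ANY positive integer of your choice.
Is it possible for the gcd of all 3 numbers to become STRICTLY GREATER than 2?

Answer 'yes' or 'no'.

Current gcd = 2
gcd of all OTHER numbers (without N[2]=16): gcd([4, 18]) = 2
The new gcd after any change is gcd(2, new_value).
This can be at most 2.
Since 2 = old gcd 2, the gcd can only stay the same or decrease.

Answer: no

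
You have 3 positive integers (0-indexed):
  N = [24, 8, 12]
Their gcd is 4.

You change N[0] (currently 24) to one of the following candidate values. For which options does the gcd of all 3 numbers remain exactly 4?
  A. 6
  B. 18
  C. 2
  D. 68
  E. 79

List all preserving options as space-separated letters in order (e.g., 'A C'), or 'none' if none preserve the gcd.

Old gcd = 4; gcd of others (without N[0]) = 4
New gcd for candidate v: gcd(4, v). Preserves old gcd iff gcd(4, v) = 4.
  Option A: v=6, gcd(4,6)=2 -> changes
  Option B: v=18, gcd(4,18)=2 -> changes
  Option C: v=2, gcd(4,2)=2 -> changes
  Option D: v=68, gcd(4,68)=4 -> preserves
  Option E: v=79, gcd(4,79)=1 -> changes

Answer: D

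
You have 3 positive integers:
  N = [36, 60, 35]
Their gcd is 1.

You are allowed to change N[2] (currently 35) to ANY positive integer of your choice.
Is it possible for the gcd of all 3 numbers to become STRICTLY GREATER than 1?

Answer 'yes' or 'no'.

Current gcd = 1
gcd of all OTHER numbers (without N[2]=35): gcd([36, 60]) = 12
The new gcd after any change is gcd(12, new_value).
This can be at most 12.
Since 12 > old gcd 1, the gcd CAN increase (e.g., set N[2] = 12).

Answer: yes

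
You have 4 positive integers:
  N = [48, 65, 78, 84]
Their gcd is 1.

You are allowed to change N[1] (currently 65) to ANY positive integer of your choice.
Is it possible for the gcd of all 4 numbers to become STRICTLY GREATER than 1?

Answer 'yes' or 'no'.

Current gcd = 1
gcd of all OTHER numbers (without N[1]=65): gcd([48, 78, 84]) = 6
The new gcd after any change is gcd(6, new_value).
This can be at most 6.
Since 6 > old gcd 1, the gcd CAN increase (e.g., set N[1] = 6).

Answer: yes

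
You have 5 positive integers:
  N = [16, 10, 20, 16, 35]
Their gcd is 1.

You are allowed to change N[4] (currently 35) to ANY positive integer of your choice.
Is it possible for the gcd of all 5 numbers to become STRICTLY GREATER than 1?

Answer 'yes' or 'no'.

Answer: yes

Derivation:
Current gcd = 1
gcd of all OTHER numbers (without N[4]=35): gcd([16, 10, 20, 16]) = 2
The new gcd after any change is gcd(2, new_value).
This can be at most 2.
Since 2 > old gcd 1, the gcd CAN increase (e.g., set N[4] = 2).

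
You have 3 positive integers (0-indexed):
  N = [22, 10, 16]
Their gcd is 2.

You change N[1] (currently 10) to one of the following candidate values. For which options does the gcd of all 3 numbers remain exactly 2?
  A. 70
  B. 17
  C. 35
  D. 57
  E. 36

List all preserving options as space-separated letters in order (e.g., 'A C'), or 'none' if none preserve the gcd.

Answer: A E

Derivation:
Old gcd = 2; gcd of others (without N[1]) = 2
New gcd for candidate v: gcd(2, v). Preserves old gcd iff gcd(2, v) = 2.
  Option A: v=70, gcd(2,70)=2 -> preserves
  Option B: v=17, gcd(2,17)=1 -> changes
  Option C: v=35, gcd(2,35)=1 -> changes
  Option D: v=57, gcd(2,57)=1 -> changes
  Option E: v=36, gcd(2,36)=2 -> preserves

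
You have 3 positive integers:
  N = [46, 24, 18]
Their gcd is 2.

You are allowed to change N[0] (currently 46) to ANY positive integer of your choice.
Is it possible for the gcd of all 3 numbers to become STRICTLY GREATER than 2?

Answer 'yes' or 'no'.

Answer: yes

Derivation:
Current gcd = 2
gcd of all OTHER numbers (without N[0]=46): gcd([24, 18]) = 6
The new gcd after any change is gcd(6, new_value).
This can be at most 6.
Since 6 > old gcd 2, the gcd CAN increase (e.g., set N[0] = 6).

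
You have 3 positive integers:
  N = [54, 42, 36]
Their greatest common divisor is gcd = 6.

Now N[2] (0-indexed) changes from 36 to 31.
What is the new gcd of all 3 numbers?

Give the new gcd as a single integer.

Answer: 1

Derivation:
Numbers: [54, 42, 36], gcd = 6
Change: index 2, 36 -> 31
gcd of the OTHER numbers (without index 2): gcd([54, 42]) = 6
New gcd = gcd(g_others, new_val) = gcd(6, 31) = 1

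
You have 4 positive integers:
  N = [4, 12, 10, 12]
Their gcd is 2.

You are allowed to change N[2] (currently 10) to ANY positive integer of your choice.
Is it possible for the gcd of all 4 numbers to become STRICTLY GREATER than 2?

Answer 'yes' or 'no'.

Answer: yes

Derivation:
Current gcd = 2
gcd of all OTHER numbers (without N[2]=10): gcd([4, 12, 12]) = 4
The new gcd after any change is gcd(4, new_value).
This can be at most 4.
Since 4 > old gcd 2, the gcd CAN increase (e.g., set N[2] = 4).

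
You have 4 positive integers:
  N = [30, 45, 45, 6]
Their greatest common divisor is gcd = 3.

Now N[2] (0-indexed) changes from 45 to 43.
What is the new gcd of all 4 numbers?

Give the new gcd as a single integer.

Numbers: [30, 45, 45, 6], gcd = 3
Change: index 2, 45 -> 43
gcd of the OTHER numbers (without index 2): gcd([30, 45, 6]) = 3
New gcd = gcd(g_others, new_val) = gcd(3, 43) = 1

Answer: 1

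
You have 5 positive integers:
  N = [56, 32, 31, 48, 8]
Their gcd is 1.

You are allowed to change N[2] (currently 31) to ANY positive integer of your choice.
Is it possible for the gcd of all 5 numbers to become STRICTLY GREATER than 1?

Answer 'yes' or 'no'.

Current gcd = 1
gcd of all OTHER numbers (without N[2]=31): gcd([56, 32, 48, 8]) = 8
The new gcd after any change is gcd(8, new_value).
This can be at most 8.
Since 8 > old gcd 1, the gcd CAN increase (e.g., set N[2] = 8).

Answer: yes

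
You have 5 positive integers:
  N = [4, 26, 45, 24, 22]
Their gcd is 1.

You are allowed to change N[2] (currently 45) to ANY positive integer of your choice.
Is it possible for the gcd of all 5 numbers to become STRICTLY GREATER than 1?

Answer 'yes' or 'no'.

Current gcd = 1
gcd of all OTHER numbers (without N[2]=45): gcd([4, 26, 24, 22]) = 2
The new gcd after any change is gcd(2, new_value).
This can be at most 2.
Since 2 > old gcd 1, the gcd CAN increase (e.g., set N[2] = 2).

Answer: yes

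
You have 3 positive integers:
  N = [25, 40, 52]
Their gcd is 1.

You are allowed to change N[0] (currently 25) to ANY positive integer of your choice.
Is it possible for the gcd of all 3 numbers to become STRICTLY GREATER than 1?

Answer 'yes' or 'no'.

Answer: yes

Derivation:
Current gcd = 1
gcd of all OTHER numbers (without N[0]=25): gcd([40, 52]) = 4
The new gcd after any change is gcd(4, new_value).
This can be at most 4.
Since 4 > old gcd 1, the gcd CAN increase (e.g., set N[0] = 4).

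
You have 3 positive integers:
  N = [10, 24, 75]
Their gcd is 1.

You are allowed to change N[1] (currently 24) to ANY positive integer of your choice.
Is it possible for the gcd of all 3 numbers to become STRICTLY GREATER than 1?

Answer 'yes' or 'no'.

Current gcd = 1
gcd of all OTHER numbers (without N[1]=24): gcd([10, 75]) = 5
The new gcd after any change is gcd(5, new_value).
This can be at most 5.
Since 5 > old gcd 1, the gcd CAN increase (e.g., set N[1] = 5).

Answer: yes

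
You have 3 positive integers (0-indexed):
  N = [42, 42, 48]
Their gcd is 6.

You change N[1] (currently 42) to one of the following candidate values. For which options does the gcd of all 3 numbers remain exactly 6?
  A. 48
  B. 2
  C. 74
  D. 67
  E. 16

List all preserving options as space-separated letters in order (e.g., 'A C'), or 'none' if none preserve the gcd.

Old gcd = 6; gcd of others (without N[1]) = 6
New gcd for candidate v: gcd(6, v). Preserves old gcd iff gcd(6, v) = 6.
  Option A: v=48, gcd(6,48)=6 -> preserves
  Option B: v=2, gcd(6,2)=2 -> changes
  Option C: v=74, gcd(6,74)=2 -> changes
  Option D: v=67, gcd(6,67)=1 -> changes
  Option E: v=16, gcd(6,16)=2 -> changes

Answer: A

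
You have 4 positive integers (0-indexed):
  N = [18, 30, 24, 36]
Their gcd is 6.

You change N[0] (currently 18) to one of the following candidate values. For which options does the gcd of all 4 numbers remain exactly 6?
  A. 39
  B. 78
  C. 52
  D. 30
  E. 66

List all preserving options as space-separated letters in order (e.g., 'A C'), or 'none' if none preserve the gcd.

Old gcd = 6; gcd of others (without N[0]) = 6
New gcd for candidate v: gcd(6, v). Preserves old gcd iff gcd(6, v) = 6.
  Option A: v=39, gcd(6,39)=3 -> changes
  Option B: v=78, gcd(6,78)=6 -> preserves
  Option C: v=52, gcd(6,52)=2 -> changes
  Option D: v=30, gcd(6,30)=6 -> preserves
  Option E: v=66, gcd(6,66)=6 -> preserves

Answer: B D E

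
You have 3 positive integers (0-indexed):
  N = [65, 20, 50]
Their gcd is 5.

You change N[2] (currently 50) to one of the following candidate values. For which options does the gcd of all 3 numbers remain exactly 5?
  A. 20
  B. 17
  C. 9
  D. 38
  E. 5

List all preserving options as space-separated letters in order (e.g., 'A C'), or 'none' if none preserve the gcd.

Answer: A E

Derivation:
Old gcd = 5; gcd of others (without N[2]) = 5
New gcd for candidate v: gcd(5, v). Preserves old gcd iff gcd(5, v) = 5.
  Option A: v=20, gcd(5,20)=5 -> preserves
  Option B: v=17, gcd(5,17)=1 -> changes
  Option C: v=9, gcd(5,9)=1 -> changes
  Option D: v=38, gcd(5,38)=1 -> changes
  Option E: v=5, gcd(5,5)=5 -> preserves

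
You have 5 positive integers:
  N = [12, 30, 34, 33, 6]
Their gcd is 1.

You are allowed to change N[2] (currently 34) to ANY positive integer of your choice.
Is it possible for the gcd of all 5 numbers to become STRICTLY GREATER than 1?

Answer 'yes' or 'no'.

Current gcd = 1
gcd of all OTHER numbers (without N[2]=34): gcd([12, 30, 33, 6]) = 3
The new gcd after any change is gcd(3, new_value).
This can be at most 3.
Since 3 > old gcd 1, the gcd CAN increase (e.g., set N[2] = 3).

Answer: yes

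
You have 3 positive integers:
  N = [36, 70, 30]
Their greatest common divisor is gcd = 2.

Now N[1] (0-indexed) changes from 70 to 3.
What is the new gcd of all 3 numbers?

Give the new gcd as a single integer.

Answer: 3

Derivation:
Numbers: [36, 70, 30], gcd = 2
Change: index 1, 70 -> 3
gcd of the OTHER numbers (without index 1): gcd([36, 30]) = 6
New gcd = gcd(g_others, new_val) = gcd(6, 3) = 3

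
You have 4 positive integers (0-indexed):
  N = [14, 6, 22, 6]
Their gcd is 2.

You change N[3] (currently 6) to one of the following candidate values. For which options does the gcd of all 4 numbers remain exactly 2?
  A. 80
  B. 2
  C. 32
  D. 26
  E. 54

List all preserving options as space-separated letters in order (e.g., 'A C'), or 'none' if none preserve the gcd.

Answer: A B C D E

Derivation:
Old gcd = 2; gcd of others (without N[3]) = 2
New gcd for candidate v: gcd(2, v). Preserves old gcd iff gcd(2, v) = 2.
  Option A: v=80, gcd(2,80)=2 -> preserves
  Option B: v=2, gcd(2,2)=2 -> preserves
  Option C: v=32, gcd(2,32)=2 -> preserves
  Option D: v=26, gcd(2,26)=2 -> preserves
  Option E: v=54, gcd(2,54)=2 -> preserves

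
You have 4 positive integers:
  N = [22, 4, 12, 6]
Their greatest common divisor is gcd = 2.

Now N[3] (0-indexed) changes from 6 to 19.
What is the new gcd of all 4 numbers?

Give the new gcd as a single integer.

Numbers: [22, 4, 12, 6], gcd = 2
Change: index 3, 6 -> 19
gcd of the OTHER numbers (without index 3): gcd([22, 4, 12]) = 2
New gcd = gcd(g_others, new_val) = gcd(2, 19) = 1

Answer: 1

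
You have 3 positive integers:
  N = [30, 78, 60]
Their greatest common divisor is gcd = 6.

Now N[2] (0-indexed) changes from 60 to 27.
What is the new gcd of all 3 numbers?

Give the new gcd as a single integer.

Answer: 3

Derivation:
Numbers: [30, 78, 60], gcd = 6
Change: index 2, 60 -> 27
gcd of the OTHER numbers (without index 2): gcd([30, 78]) = 6
New gcd = gcd(g_others, new_val) = gcd(6, 27) = 3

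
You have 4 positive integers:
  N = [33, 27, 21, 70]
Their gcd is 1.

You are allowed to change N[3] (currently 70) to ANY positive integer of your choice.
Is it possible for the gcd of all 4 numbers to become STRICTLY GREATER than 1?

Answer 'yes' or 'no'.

Answer: yes

Derivation:
Current gcd = 1
gcd of all OTHER numbers (without N[3]=70): gcd([33, 27, 21]) = 3
The new gcd after any change is gcd(3, new_value).
This can be at most 3.
Since 3 > old gcd 1, the gcd CAN increase (e.g., set N[3] = 3).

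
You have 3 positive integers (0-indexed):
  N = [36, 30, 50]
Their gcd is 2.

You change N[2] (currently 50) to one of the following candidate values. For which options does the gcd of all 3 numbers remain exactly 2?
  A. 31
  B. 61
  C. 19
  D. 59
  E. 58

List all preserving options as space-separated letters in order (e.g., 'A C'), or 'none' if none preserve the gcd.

Answer: E

Derivation:
Old gcd = 2; gcd of others (without N[2]) = 6
New gcd for candidate v: gcd(6, v). Preserves old gcd iff gcd(6, v) = 2.
  Option A: v=31, gcd(6,31)=1 -> changes
  Option B: v=61, gcd(6,61)=1 -> changes
  Option C: v=19, gcd(6,19)=1 -> changes
  Option D: v=59, gcd(6,59)=1 -> changes
  Option E: v=58, gcd(6,58)=2 -> preserves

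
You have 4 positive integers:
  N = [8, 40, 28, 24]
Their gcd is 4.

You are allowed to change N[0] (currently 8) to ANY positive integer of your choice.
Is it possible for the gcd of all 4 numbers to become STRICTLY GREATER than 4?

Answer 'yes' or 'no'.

Answer: no

Derivation:
Current gcd = 4
gcd of all OTHER numbers (without N[0]=8): gcd([40, 28, 24]) = 4
The new gcd after any change is gcd(4, new_value).
This can be at most 4.
Since 4 = old gcd 4, the gcd can only stay the same or decrease.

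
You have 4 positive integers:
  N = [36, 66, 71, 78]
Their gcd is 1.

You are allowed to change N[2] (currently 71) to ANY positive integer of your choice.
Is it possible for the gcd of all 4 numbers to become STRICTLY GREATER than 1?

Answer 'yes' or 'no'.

Answer: yes

Derivation:
Current gcd = 1
gcd of all OTHER numbers (without N[2]=71): gcd([36, 66, 78]) = 6
The new gcd after any change is gcd(6, new_value).
This can be at most 6.
Since 6 > old gcd 1, the gcd CAN increase (e.g., set N[2] = 6).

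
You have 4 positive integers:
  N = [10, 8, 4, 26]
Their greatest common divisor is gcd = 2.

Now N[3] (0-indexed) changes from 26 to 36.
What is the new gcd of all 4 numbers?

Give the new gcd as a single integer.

Answer: 2

Derivation:
Numbers: [10, 8, 4, 26], gcd = 2
Change: index 3, 26 -> 36
gcd of the OTHER numbers (without index 3): gcd([10, 8, 4]) = 2
New gcd = gcd(g_others, new_val) = gcd(2, 36) = 2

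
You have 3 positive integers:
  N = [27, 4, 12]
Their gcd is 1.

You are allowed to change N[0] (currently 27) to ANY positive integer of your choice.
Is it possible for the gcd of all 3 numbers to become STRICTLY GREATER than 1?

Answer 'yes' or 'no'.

Answer: yes

Derivation:
Current gcd = 1
gcd of all OTHER numbers (without N[0]=27): gcd([4, 12]) = 4
The new gcd after any change is gcd(4, new_value).
This can be at most 4.
Since 4 > old gcd 1, the gcd CAN increase (e.g., set N[0] = 4).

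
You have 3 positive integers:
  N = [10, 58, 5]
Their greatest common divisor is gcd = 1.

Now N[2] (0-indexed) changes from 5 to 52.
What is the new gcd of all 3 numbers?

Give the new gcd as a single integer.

Answer: 2

Derivation:
Numbers: [10, 58, 5], gcd = 1
Change: index 2, 5 -> 52
gcd of the OTHER numbers (without index 2): gcd([10, 58]) = 2
New gcd = gcd(g_others, new_val) = gcd(2, 52) = 2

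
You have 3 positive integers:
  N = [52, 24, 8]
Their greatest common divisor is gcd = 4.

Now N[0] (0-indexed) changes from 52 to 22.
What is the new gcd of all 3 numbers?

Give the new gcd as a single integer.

Numbers: [52, 24, 8], gcd = 4
Change: index 0, 52 -> 22
gcd of the OTHER numbers (without index 0): gcd([24, 8]) = 8
New gcd = gcd(g_others, new_val) = gcd(8, 22) = 2

Answer: 2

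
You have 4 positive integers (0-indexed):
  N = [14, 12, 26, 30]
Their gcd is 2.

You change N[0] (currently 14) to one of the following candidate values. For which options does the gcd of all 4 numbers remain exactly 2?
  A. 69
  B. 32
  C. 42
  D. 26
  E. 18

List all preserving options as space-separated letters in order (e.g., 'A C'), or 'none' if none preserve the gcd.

Answer: B C D E

Derivation:
Old gcd = 2; gcd of others (without N[0]) = 2
New gcd for candidate v: gcd(2, v). Preserves old gcd iff gcd(2, v) = 2.
  Option A: v=69, gcd(2,69)=1 -> changes
  Option B: v=32, gcd(2,32)=2 -> preserves
  Option C: v=42, gcd(2,42)=2 -> preserves
  Option D: v=26, gcd(2,26)=2 -> preserves
  Option E: v=18, gcd(2,18)=2 -> preserves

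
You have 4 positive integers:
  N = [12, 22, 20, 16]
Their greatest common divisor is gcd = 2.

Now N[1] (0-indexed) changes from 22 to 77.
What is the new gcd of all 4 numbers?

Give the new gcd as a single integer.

Answer: 1

Derivation:
Numbers: [12, 22, 20, 16], gcd = 2
Change: index 1, 22 -> 77
gcd of the OTHER numbers (without index 1): gcd([12, 20, 16]) = 4
New gcd = gcd(g_others, new_val) = gcd(4, 77) = 1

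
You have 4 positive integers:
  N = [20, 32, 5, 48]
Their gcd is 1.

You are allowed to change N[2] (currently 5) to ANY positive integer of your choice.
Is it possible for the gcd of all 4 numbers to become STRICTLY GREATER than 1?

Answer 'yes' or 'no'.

Current gcd = 1
gcd of all OTHER numbers (without N[2]=5): gcd([20, 32, 48]) = 4
The new gcd after any change is gcd(4, new_value).
This can be at most 4.
Since 4 > old gcd 1, the gcd CAN increase (e.g., set N[2] = 4).

Answer: yes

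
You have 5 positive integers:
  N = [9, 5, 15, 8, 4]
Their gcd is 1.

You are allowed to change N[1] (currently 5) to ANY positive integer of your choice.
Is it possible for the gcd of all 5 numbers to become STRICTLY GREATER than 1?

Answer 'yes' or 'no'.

Answer: no

Derivation:
Current gcd = 1
gcd of all OTHER numbers (without N[1]=5): gcd([9, 15, 8, 4]) = 1
The new gcd after any change is gcd(1, new_value).
This can be at most 1.
Since 1 = old gcd 1, the gcd can only stay the same or decrease.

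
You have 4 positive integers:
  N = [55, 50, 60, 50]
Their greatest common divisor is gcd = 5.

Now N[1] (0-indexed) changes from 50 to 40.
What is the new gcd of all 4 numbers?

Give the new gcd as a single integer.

Numbers: [55, 50, 60, 50], gcd = 5
Change: index 1, 50 -> 40
gcd of the OTHER numbers (without index 1): gcd([55, 60, 50]) = 5
New gcd = gcd(g_others, new_val) = gcd(5, 40) = 5

Answer: 5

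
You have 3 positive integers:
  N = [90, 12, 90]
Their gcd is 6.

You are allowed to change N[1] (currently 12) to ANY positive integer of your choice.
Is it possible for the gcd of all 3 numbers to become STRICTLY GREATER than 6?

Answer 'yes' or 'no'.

Current gcd = 6
gcd of all OTHER numbers (without N[1]=12): gcd([90, 90]) = 90
The new gcd after any change is gcd(90, new_value).
This can be at most 90.
Since 90 > old gcd 6, the gcd CAN increase (e.g., set N[1] = 90).

Answer: yes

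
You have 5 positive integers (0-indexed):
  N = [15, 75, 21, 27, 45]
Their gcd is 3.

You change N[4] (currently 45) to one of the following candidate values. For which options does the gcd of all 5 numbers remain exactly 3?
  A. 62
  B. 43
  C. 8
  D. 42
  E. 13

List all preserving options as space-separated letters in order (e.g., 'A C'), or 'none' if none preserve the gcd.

Old gcd = 3; gcd of others (without N[4]) = 3
New gcd for candidate v: gcd(3, v). Preserves old gcd iff gcd(3, v) = 3.
  Option A: v=62, gcd(3,62)=1 -> changes
  Option B: v=43, gcd(3,43)=1 -> changes
  Option C: v=8, gcd(3,8)=1 -> changes
  Option D: v=42, gcd(3,42)=3 -> preserves
  Option E: v=13, gcd(3,13)=1 -> changes

Answer: D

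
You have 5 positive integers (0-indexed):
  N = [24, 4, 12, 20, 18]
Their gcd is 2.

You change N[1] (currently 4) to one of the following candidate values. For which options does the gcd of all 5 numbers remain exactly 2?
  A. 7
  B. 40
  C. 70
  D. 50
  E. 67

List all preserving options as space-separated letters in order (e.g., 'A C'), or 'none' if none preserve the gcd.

Answer: B C D

Derivation:
Old gcd = 2; gcd of others (without N[1]) = 2
New gcd for candidate v: gcd(2, v). Preserves old gcd iff gcd(2, v) = 2.
  Option A: v=7, gcd(2,7)=1 -> changes
  Option B: v=40, gcd(2,40)=2 -> preserves
  Option C: v=70, gcd(2,70)=2 -> preserves
  Option D: v=50, gcd(2,50)=2 -> preserves
  Option E: v=67, gcd(2,67)=1 -> changes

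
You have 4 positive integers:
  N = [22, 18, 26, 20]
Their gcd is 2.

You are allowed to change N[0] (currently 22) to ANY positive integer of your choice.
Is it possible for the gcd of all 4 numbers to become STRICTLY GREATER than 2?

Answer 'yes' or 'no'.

Current gcd = 2
gcd of all OTHER numbers (without N[0]=22): gcd([18, 26, 20]) = 2
The new gcd after any change is gcd(2, new_value).
This can be at most 2.
Since 2 = old gcd 2, the gcd can only stay the same or decrease.

Answer: no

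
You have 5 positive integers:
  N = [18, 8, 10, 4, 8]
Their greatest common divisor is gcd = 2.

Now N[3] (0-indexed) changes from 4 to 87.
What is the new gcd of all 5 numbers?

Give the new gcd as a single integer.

Answer: 1

Derivation:
Numbers: [18, 8, 10, 4, 8], gcd = 2
Change: index 3, 4 -> 87
gcd of the OTHER numbers (without index 3): gcd([18, 8, 10, 8]) = 2
New gcd = gcd(g_others, new_val) = gcd(2, 87) = 1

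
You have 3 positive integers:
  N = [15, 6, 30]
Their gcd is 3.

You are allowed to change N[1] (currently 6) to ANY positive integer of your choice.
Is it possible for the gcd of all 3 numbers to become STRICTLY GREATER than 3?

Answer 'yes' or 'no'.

Answer: yes

Derivation:
Current gcd = 3
gcd of all OTHER numbers (without N[1]=6): gcd([15, 30]) = 15
The new gcd after any change is gcd(15, new_value).
This can be at most 15.
Since 15 > old gcd 3, the gcd CAN increase (e.g., set N[1] = 15).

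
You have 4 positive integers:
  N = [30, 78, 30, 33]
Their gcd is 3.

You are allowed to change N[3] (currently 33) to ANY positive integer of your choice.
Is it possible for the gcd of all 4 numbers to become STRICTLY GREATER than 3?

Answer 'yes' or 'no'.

Current gcd = 3
gcd of all OTHER numbers (without N[3]=33): gcd([30, 78, 30]) = 6
The new gcd after any change is gcd(6, new_value).
This can be at most 6.
Since 6 > old gcd 3, the gcd CAN increase (e.g., set N[3] = 6).

Answer: yes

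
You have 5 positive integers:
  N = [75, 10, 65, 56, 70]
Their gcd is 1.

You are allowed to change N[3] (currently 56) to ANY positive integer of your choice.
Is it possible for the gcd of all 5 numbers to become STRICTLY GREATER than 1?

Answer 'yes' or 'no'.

Answer: yes

Derivation:
Current gcd = 1
gcd of all OTHER numbers (without N[3]=56): gcd([75, 10, 65, 70]) = 5
The new gcd after any change is gcd(5, new_value).
This can be at most 5.
Since 5 > old gcd 1, the gcd CAN increase (e.g., set N[3] = 5).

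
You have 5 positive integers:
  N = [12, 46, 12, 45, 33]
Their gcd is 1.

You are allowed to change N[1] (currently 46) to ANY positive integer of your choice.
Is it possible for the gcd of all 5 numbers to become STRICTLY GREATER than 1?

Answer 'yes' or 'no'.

Answer: yes

Derivation:
Current gcd = 1
gcd of all OTHER numbers (without N[1]=46): gcd([12, 12, 45, 33]) = 3
The new gcd after any change is gcd(3, new_value).
This can be at most 3.
Since 3 > old gcd 1, the gcd CAN increase (e.g., set N[1] = 3).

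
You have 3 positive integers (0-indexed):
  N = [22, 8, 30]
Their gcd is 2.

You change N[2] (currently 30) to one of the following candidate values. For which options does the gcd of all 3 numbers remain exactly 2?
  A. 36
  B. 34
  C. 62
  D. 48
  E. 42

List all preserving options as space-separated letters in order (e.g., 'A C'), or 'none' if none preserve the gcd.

Old gcd = 2; gcd of others (without N[2]) = 2
New gcd for candidate v: gcd(2, v). Preserves old gcd iff gcd(2, v) = 2.
  Option A: v=36, gcd(2,36)=2 -> preserves
  Option B: v=34, gcd(2,34)=2 -> preserves
  Option C: v=62, gcd(2,62)=2 -> preserves
  Option D: v=48, gcd(2,48)=2 -> preserves
  Option E: v=42, gcd(2,42)=2 -> preserves

Answer: A B C D E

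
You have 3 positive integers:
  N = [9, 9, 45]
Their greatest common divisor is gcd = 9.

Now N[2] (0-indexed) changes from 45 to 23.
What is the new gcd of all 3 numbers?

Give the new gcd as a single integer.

Answer: 1

Derivation:
Numbers: [9, 9, 45], gcd = 9
Change: index 2, 45 -> 23
gcd of the OTHER numbers (without index 2): gcd([9, 9]) = 9
New gcd = gcd(g_others, new_val) = gcd(9, 23) = 1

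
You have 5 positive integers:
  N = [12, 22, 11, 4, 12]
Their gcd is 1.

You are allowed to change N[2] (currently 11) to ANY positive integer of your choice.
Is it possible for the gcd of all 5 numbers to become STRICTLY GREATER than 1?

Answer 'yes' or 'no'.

Answer: yes

Derivation:
Current gcd = 1
gcd of all OTHER numbers (without N[2]=11): gcd([12, 22, 4, 12]) = 2
The new gcd after any change is gcd(2, new_value).
This can be at most 2.
Since 2 > old gcd 1, the gcd CAN increase (e.g., set N[2] = 2).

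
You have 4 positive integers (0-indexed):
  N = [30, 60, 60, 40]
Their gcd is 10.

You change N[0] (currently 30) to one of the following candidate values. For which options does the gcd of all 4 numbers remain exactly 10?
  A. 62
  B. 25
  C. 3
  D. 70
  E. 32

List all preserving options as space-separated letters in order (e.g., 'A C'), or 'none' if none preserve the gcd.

Old gcd = 10; gcd of others (without N[0]) = 20
New gcd for candidate v: gcd(20, v). Preserves old gcd iff gcd(20, v) = 10.
  Option A: v=62, gcd(20,62)=2 -> changes
  Option B: v=25, gcd(20,25)=5 -> changes
  Option C: v=3, gcd(20,3)=1 -> changes
  Option D: v=70, gcd(20,70)=10 -> preserves
  Option E: v=32, gcd(20,32)=4 -> changes

Answer: D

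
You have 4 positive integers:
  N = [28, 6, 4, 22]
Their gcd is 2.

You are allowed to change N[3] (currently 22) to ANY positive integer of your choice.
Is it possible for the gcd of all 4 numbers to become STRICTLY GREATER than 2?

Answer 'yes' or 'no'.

Answer: no

Derivation:
Current gcd = 2
gcd of all OTHER numbers (without N[3]=22): gcd([28, 6, 4]) = 2
The new gcd after any change is gcd(2, new_value).
This can be at most 2.
Since 2 = old gcd 2, the gcd can only stay the same or decrease.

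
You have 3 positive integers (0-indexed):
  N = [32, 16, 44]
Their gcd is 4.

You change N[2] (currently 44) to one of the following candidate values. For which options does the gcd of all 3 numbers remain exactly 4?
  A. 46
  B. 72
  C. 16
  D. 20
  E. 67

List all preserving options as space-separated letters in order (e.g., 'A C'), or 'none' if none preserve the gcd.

Answer: D

Derivation:
Old gcd = 4; gcd of others (without N[2]) = 16
New gcd for candidate v: gcd(16, v). Preserves old gcd iff gcd(16, v) = 4.
  Option A: v=46, gcd(16,46)=2 -> changes
  Option B: v=72, gcd(16,72)=8 -> changes
  Option C: v=16, gcd(16,16)=16 -> changes
  Option D: v=20, gcd(16,20)=4 -> preserves
  Option E: v=67, gcd(16,67)=1 -> changes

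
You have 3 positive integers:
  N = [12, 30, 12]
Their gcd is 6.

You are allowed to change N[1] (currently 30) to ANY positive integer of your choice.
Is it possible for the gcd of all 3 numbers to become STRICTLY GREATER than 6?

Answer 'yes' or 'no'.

Current gcd = 6
gcd of all OTHER numbers (without N[1]=30): gcd([12, 12]) = 12
The new gcd after any change is gcd(12, new_value).
This can be at most 12.
Since 12 > old gcd 6, the gcd CAN increase (e.g., set N[1] = 12).

Answer: yes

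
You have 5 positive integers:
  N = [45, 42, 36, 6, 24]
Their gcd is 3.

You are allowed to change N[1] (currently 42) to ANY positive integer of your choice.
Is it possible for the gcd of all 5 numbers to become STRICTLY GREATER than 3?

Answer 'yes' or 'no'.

Current gcd = 3
gcd of all OTHER numbers (without N[1]=42): gcd([45, 36, 6, 24]) = 3
The new gcd after any change is gcd(3, new_value).
This can be at most 3.
Since 3 = old gcd 3, the gcd can only stay the same or decrease.

Answer: no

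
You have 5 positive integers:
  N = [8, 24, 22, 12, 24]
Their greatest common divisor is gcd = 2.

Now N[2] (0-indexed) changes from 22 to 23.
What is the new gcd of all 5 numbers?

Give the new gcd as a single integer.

Numbers: [8, 24, 22, 12, 24], gcd = 2
Change: index 2, 22 -> 23
gcd of the OTHER numbers (without index 2): gcd([8, 24, 12, 24]) = 4
New gcd = gcd(g_others, new_val) = gcd(4, 23) = 1

Answer: 1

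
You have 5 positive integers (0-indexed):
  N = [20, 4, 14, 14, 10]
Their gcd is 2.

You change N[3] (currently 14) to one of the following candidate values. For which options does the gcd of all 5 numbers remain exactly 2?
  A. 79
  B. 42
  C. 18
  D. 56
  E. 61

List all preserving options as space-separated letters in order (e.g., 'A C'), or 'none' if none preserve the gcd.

Old gcd = 2; gcd of others (without N[3]) = 2
New gcd for candidate v: gcd(2, v). Preserves old gcd iff gcd(2, v) = 2.
  Option A: v=79, gcd(2,79)=1 -> changes
  Option B: v=42, gcd(2,42)=2 -> preserves
  Option C: v=18, gcd(2,18)=2 -> preserves
  Option D: v=56, gcd(2,56)=2 -> preserves
  Option E: v=61, gcd(2,61)=1 -> changes

Answer: B C D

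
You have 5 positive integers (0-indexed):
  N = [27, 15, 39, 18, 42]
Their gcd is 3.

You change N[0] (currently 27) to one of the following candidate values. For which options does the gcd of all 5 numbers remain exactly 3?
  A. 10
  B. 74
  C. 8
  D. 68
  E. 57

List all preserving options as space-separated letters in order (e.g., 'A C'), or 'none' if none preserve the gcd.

Old gcd = 3; gcd of others (without N[0]) = 3
New gcd for candidate v: gcd(3, v). Preserves old gcd iff gcd(3, v) = 3.
  Option A: v=10, gcd(3,10)=1 -> changes
  Option B: v=74, gcd(3,74)=1 -> changes
  Option C: v=8, gcd(3,8)=1 -> changes
  Option D: v=68, gcd(3,68)=1 -> changes
  Option E: v=57, gcd(3,57)=3 -> preserves

Answer: E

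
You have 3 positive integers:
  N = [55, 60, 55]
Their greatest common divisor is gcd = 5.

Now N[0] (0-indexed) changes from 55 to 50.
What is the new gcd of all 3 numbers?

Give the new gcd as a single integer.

Answer: 5

Derivation:
Numbers: [55, 60, 55], gcd = 5
Change: index 0, 55 -> 50
gcd of the OTHER numbers (without index 0): gcd([60, 55]) = 5
New gcd = gcd(g_others, new_val) = gcd(5, 50) = 5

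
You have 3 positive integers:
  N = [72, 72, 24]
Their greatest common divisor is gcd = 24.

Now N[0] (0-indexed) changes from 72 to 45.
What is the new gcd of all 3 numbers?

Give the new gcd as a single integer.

Answer: 3

Derivation:
Numbers: [72, 72, 24], gcd = 24
Change: index 0, 72 -> 45
gcd of the OTHER numbers (without index 0): gcd([72, 24]) = 24
New gcd = gcd(g_others, new_val) = gcd(24, 45) = 3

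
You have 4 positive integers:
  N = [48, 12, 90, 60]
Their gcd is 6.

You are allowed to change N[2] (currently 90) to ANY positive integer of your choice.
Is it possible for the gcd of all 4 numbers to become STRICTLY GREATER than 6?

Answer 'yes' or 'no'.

Answer: yes

Derivation:
Current gcd = 6
gcd of all OTHER numbers (without N[2]=90): gcd([48, 12, 60]) = 12
The new gcd after any change is gcd(12, new_value).
This can be at most 12.
Since 12 > old gcd 6, the gcd CAN increase (e.g., set N[2] = 12).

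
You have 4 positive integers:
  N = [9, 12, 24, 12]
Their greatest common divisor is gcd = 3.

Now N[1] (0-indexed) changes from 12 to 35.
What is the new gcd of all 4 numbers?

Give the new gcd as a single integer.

Numbers: [9, 12, 24, 12], gcd = 3
Change: index 1, 12 -> 35
gcd of the OTHER numbers (without index 1): gcd([9, 24, 12]) = 3
New gcd = gcd(g_others, new_val) = gcd(3, 35) = 1

Answer: 1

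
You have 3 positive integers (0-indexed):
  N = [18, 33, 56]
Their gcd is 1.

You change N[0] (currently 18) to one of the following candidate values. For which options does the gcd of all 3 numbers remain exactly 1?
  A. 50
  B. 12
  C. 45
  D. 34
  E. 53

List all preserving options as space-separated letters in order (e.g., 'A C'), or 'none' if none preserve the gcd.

Answer: A B C D E

Derivation:
Old gcd = 1; gcd of others (without N[0]) = 1
New gcd for candidate v: gcd(1, v). Preserves old gcd iff gcd(1, v) = 1.
  Option A: v=50, gcd(1,50)=1 -> preserves
  Option B: v=12, gcd(1,12)=1 -> preserves
  Option C: v=45, gcd(1,45)=1 -> preserves
  Option D: v=34, gcd(1,34)=1 -> preserves
  Option E: v=53, gcd(1,53)=1 -> preserves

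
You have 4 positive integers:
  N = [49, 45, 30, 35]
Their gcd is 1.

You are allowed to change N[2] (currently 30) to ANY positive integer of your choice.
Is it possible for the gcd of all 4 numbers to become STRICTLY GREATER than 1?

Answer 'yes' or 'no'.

Answer: no

Derivation:
Current gcd = 1
gcd of all OTHER numbers (without N[2]=30): gcd([49, 45, 35]) = 1
The new gcd after any change is gcd(1, new_value).
This can be at most 1.
Since 1 = old gcd 1, the gcd can only stay the same or decrease.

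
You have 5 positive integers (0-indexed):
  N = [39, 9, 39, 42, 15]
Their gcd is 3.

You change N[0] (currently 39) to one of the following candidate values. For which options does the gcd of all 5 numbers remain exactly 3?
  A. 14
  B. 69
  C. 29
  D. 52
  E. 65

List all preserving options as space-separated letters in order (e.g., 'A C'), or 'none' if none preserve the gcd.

Answer: B

Derivation:
Old gcd = 3; gcd of others (without N[0]) = 3
New gcd for candidate v: gcd(3, v). Preserves old gcd iff gcd(3, v) = 3.
  Option A: v=14, gcd(3,14)=1 -> changes
  Option B: v=69, gcd(3,69)=3 -> preserves
  Option C: v=29, gcd(3,29)=1 -> changes
  Option D: v=52, gcd(3,52)=1 -> changes
  Option E: v=65, gcd(3,65)=1 -> changes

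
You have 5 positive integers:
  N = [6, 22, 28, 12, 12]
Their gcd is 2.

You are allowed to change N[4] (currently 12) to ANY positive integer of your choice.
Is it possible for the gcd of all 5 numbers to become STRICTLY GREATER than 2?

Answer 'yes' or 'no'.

Answer: no

Derivation:
Current gcd = 2
gcd of all OTHER numbers (without N[4]=12): gcd([6, 22, 28, 12]) = 2
The new gcd after any change is gcd(2, new_value).
This can be at most 2.
Since 2 = old gcd 2, the gcd can only stay the same or decrease.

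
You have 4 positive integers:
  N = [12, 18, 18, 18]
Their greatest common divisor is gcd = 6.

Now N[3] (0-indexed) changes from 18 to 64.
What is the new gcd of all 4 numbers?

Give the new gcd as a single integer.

Answer: 2

Derivation:
Numbers: [12, 18, 18, 18], gcd = 6
Change: index 3, 18 -> 64
gcd of the OTHER numbers (without index 3): gcd([12, 18, 18]) = 6
New gcd = gcd(g_others, new_val) = gcd(6, 64) = 2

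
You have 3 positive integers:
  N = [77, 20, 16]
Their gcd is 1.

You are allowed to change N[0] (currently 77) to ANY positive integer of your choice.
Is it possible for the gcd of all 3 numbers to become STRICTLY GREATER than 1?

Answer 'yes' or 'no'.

Answer: yes

Derivation:
Current gcd = 1
gcd of all OTHER numbers (without N[0]=77): gcd([20, 16]) = 4
The new gcd after any change is gcd(4, new_value).
This can be at most 4.
Since 4 > old gcd 1, the gcd CAN increase (e.g., set N[0] = 4).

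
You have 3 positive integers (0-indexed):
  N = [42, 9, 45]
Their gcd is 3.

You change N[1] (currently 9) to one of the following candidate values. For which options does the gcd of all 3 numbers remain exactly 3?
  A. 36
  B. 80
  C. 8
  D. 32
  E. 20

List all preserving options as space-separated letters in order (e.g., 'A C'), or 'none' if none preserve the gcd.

Answer: A

Derivation:
Old gcd = 3; gcd of others (without N[1]) = 3
New gcd for candidate v: gcd(3, v). Preserves old gcd iff gcd(3, v) = 3.
  Option A: v=36, gcd(3,36)=3 -> preserves
  Option B: v=80, gcd(3,80)=1 -> changes
  Option C: v=8, gcd(3,8)=1 -> changes
  Option D: v=32, gcd(3,32)=1 -> changes
  Option E: v=20, gcd(3,20)=1 -> changes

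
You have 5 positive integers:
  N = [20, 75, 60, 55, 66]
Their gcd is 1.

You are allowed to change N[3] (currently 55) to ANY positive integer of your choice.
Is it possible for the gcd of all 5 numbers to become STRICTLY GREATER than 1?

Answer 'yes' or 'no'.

Current gcd = 1
gcd of all OTHER numbers (without N[3]=55): gcd([20, 75, 60, 66]) = 1
The new gcd after any change is gcd(1, new_value).
This can be at most 1.
Since 1 = old gcd 1, the gcd can only stay the same or decrease.

Answer: no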